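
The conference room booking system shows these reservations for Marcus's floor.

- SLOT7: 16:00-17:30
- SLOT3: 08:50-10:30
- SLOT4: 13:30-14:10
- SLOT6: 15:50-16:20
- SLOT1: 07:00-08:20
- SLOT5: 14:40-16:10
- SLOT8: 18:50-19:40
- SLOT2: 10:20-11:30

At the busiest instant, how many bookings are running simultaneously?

Sweep the timeline, counting +1 at each start and −1 at each end (ends before starts at a tie):
07:00 start SLOT1 → 1
08:20 end SLOT1 → 0
08:50 start SLOT3 → 1
10:20 start SLOT2 → 2
10:30 end SLOT3 → 1
11:30 end SLOT2 → 0
13:30 start SLOT4 → 1
14:10 end SLOT4 → 0
14:40 start SLOT5 → 1
15:50 start SLOT6 → 2
16:00 start SLOT7 → 3
16:10 end SLOT5 → 2
16:20 end SLOT6 → 1
17:30 end SLOT7 → 0
18:50 start SLOT8 → 1
19:40 end SLOT8 → 0
Peak is 3, at 16:00 (SLOT5, SLOT6, SLOT7).

3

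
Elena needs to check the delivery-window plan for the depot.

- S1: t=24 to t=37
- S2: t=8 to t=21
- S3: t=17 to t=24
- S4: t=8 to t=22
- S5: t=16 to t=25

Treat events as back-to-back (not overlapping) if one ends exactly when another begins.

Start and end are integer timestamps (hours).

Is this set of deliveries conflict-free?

No

Sorted by start: S2, S4, S5, S3, S1.
S4 starts before S2 ends → S2 and S4 overlap.
That's a conflict, so the schedule is not conflict-free.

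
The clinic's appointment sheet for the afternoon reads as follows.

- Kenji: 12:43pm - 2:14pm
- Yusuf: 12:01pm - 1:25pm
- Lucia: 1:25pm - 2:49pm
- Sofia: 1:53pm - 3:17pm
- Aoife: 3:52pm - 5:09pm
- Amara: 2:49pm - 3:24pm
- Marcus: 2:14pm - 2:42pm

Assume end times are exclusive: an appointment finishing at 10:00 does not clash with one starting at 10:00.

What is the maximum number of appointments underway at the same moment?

3

Walk through starts and ends in time order (an end at T is processed before a start at T):
12:01pm start Yusuf → 1
12:43pm start Kenji → 2
1:25pm end Yusuf → 1
1:25pm start Lucia → 2
1:53pm start Sofia → 3
2:14pm end Kenji → 2
2:14pm start Marcus → 3
2:42pm end Marcus → 2
2:49pm end Lucia → 1
2:49pm start Amara → 2
3:17pm end Sofia → 1
3:24pm end Amara → 0
3:52pm start Aoife → 1
5:09pm end Aoife → 0
Peak is 3, at 1:53pm (Kenji, Lucia, Sofia).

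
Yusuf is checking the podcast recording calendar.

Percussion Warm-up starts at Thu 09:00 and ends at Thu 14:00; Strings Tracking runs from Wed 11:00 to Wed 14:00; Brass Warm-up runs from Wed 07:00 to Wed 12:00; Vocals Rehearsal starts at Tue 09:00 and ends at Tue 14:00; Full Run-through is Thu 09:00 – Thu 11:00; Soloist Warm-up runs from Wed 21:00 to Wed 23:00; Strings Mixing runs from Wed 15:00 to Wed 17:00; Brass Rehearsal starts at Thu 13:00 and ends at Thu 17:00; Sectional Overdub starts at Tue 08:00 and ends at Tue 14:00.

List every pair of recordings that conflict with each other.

Sorted by start: Sectional Overdub, Vocals Rehearsal, Brass Warm-up, Strings Tracking, Strings Mixing, Soloist Warm-up, Full Run-through, Percussion Warm-up, Brass Rehearsal.
Vocals Rehearsal starts before Sectional Overdub ends → Sectional Overdub and Vocals Rehearsal overlap.
Brass Warm-up starts after Sectional Overdub ends, so Sectional Overdub has no further overlaps.
Brass Warm-up starts after Vocals Rehearsal ends, so Vocals Rehearsal has no further overlaps.
Strings Tracking starts before Brass Warm-up ends → Brass Warm-up and Strings Tracking overlap.
Strings Mixing starts after Brass Warm-up ends, so Brass Warm-up has no further overlaps.
Strings Mixing starts after Strings Tracking ends, so Strings Tracking has no further overlaps.
Soloist Warm-up starts after Strings Mixing ends, so Strings Mixing has no further overlaps.
Full Run-through starts after Soloist Warm-up ends, so Soloist Warm-up has no further overlaps.
Percussion Warm-up starts before Full Run-through ends → Full Run-through and Percussion Warm-up overlap.
Brass Rehearsal starts after Full Run-through ends.
Brass Rehearsal starts before Percussion Warm-up ends → Percussion Warm-up and Brass Rehearsal overlap.

Brass Rehearsal & Percussion Warm-up, Brass Warm-up & Strings Tracking, Full Run-through & Percussion Warm-up, Sectional Overdub & Vocals Rehearsal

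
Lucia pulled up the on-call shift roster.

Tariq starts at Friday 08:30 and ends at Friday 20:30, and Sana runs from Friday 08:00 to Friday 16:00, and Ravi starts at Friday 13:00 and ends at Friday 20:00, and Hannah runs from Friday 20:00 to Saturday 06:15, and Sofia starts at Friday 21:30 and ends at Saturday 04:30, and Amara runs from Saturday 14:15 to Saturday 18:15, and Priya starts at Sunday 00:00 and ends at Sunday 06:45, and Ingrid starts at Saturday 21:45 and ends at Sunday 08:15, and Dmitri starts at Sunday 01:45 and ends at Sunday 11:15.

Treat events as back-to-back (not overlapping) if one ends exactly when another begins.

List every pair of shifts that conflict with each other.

Dmitri & Ingrid, Dmitri & Priya, Hannah & Sofia, Hannah & Tariq, Ingrid & Priya, Ravi & Sana, Ravi & Tariq, Sana & Tariq

Sorted by start: Sana, Tariq, Ravi, Hannah, Sofia, Amara, Ingrid, Priya, Dmitri.
Tariq starts before Sana ends → Sana and Tariq overlap.
Ravi starts before Sana ends → Sana and Ravi overlap.
Hannah starts after Sana ends, so nothing later overlaps Sana either.
Ravi starts before Tariq ends → Tariq and Ravi overlap.
Hannah starts before Tariq ends → Tariq and Hannah overlap.
Sofia starts after Tariq ends, so nothing later overlaps Tariq either.
Hannah starts exactly when Ravi ends (back-to-back, no overlap), so nothing later overlaps Ravi either.
Sofia starts before Hannah ends → Hannah and Sofia overlap.
Amara starts after Hannah ends, so nothing later overlaps Hannah either.
Amara starts after Sofia ends, so nothing later overlaps Sofia either.
Ingrid starts after Amara ends, so nothing later overlaps Amara either.
Priya starts before Ingrid ends → Ingrid and Priya overlap.
Dmitri starts before Ingrid ends → Ingrid and Dmitri overlap.
Dmitri starts before Priya ends → Priya and Dmitri overlap.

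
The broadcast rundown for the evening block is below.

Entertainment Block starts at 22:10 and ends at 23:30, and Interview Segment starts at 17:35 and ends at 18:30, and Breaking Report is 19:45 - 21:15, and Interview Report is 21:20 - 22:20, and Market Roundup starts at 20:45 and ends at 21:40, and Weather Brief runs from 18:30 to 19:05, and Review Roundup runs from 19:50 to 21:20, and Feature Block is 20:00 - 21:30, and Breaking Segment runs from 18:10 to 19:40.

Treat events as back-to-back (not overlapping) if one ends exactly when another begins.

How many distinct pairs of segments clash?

Sorted by start: Interview Segment, Breaking Segment, Weather Brief, Breaking Report, Review Roundup, Feature Block, Market Roundup, Interview Report, Entertainment Block.
Breaking Segment starts before Interview Segment ends → Interview Segment and Breaking Segment overlap.
Weather Brief starts exactly when Interview Segment ends (back-to-back, no overlap), so nothing later overlaps Interview Segment either.
Weather Brief starts before Breaking Segment ends → Breaking Segment and Weather Brief overlap.
Breaking Report starts after Breaking Segment ends, so nothing later overlaps Breaking Segment either.
Breaking Report starts after Weather Brief ends, so nothing later overlaps Weather Brief either.
Review Roundup starts before Breaking Report ends → Breaking Report and Review Roundup overlap.
Feature Block starts before Breaking Report ends → Breaking Report and Feature Block overlap.
Market Roundup starts before Breaking Report ends → Breaking Report and Market Roundup overlap.
Interview Report starts after Breaking Report ends, so nothing later overlaps Breaking Report either.
Feature Block starts before Review Roundup ends → Review Roundup and Feature Block overlap.
Market Roundup starts before Review Roundup ends → Review Roundup and Market Roundup overlap.
Interview Report starts exactly when Review Roundup ends (back-to-back, no overlap), so nothing later overlaps Review Roundup either.
Market Roundup starts before Feature Block ends → Feature Block and Market Roundup overlap.
Interview Report starts before Feature Block ends → Feature Block and Interview Report overlap.
Entertainment Block starts after Feature Block ends.
Interview Report starts before Market Roundup ends → Market Roundup and Interview Report overlap.
Entertainment Block starts after Market Roundup ends.
Entertainment Block starts before Interview Report ends → Interview Report and Entertainment Block overlap.
Overlapping pairs: Breaking Report & Feature Block, Breaking Report & Market Roundup, Breaking Report & Review Roundup, Breaking Segment & Interview Segment, Breaking Segment & Weather Brief, Entertainment Block & Interview Report, Feature Block & Interview Report, Feature Block & Market Roundup, Feature Block & Review Roundup, Interview Report & Market Roundup, Market Roundup & Review Roundup — 11 in total.

11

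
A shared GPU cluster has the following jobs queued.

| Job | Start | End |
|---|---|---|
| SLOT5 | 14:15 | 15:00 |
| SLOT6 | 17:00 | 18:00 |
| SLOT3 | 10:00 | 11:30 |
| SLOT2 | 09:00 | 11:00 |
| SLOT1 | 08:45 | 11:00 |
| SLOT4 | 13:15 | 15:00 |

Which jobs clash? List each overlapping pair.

Sorted by start: SLOT1, SLOT2, SLOT3, SLOT4, SLOT5, SLOT6.
SLOT2 starts before SLOT1 ends → SLOT1 and SLOT2 overlap.
SLOT3 starts before SLOT1 ends → SLOT1 and SLOT3 overlap.
SLOT4 starts after SLOT1 ends; SLOT1 is clear from here.
SLOT3 starts before SLOT2 ends → SLOT2 and SLOT3 overlap.
SLOT4 starts after SLOT2 ends; SLOT2 is clear from here.
SLOT4 starts after SLOT3 ends; SLOT3 is clear from here.
SLOT5 starts before SLOT4 ends → SLOT4 and SLOT5 overlap.
SLOT6 starts after SLOT4 ends.
SLOT6 starts after SLOT5 ends.

SLOT1 & SLOT2, SLOT1 & SLOT3, SLOT2 & SLOT3, SLOT4 & SLOT5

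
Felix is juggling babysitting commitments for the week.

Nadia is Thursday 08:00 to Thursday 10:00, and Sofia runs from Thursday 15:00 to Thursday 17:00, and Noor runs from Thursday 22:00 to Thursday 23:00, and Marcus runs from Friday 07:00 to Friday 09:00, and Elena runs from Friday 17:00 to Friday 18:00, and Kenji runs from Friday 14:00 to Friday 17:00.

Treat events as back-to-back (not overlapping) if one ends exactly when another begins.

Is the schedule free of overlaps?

Sorted by start: Nadia, Sofia, Noor, Marcus, Kenji, Elena.
Sofia starts after Nadia ends; Nadia is clear from here.
Noor starts after Sofia ends; Sofia is clear from here.
Marcus starts after Noor ends; Noor is clear from here.
Kenji starts after Marcus ends; Marcus is clear from here.
Elena starts exactly when Kenji ends (back-to-back, no overlap).
Every pair is clear; the schedule has no overlaps.

Yes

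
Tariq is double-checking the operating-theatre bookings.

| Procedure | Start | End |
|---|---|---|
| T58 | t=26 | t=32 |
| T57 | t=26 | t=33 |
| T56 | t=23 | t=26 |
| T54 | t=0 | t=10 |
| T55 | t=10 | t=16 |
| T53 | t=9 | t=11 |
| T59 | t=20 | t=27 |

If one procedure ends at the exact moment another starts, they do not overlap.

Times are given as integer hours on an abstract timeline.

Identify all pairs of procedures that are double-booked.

Sorted by start: T54, T53, T55, T59, T56, T57, T58.
T53 starts before T54 ends → T54 and T53 overlap.
T55 starts exactly when T54 ends (back-to-back, no overlap), so nothing later overlaps T54 either.
T55 starts before T53 ends → T53 and T55 overlap.
T59 starts after T53 ends, so nothing later overlaps T53 either.
T59 starts after T55 ends, so nothing later overlaps T55 either.
T56 starts before T59 ends → T59 and T56 overlap.
T57 starts before T59 ends → T59 and T57 overlap.
T58 starts before T59 ends → T59 and T58 overlap.
T57 starts exactly when T56 ends (back-to-back, no overlap), so nothing later overlaps T56 either.
T58 starts before T57 ends → T57 and T58 overlap.

T53 & T54, T53 & T55, T56 & T59, T57 & T58, T57 & T59, T58 & T59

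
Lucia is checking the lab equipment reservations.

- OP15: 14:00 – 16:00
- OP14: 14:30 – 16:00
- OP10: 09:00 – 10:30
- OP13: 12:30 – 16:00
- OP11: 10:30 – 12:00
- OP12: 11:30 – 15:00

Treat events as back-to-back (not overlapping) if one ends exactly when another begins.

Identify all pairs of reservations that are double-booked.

Sorted by start: OP10, OP11, OP12, OP13, OP15, OP14.
OP11 starts exactly when OP10 ends (back-to-back, no overlap), so nothing later overlaps OP10 either.
OP12 starts before OP11 ends → OP11 and OP12 overlap.
OP13 starts after OP11 ends, so nothing later overlaps OP11 either.
OP13 starts before OP12 ends → OP12 and OP13 overlap.
OP15 starts before OP12 ends → OP12 and OP15 overlap.
OP14 starts before OP12 ends → OP12 and OP14 overlap.
OP15 starts before OP13 ends → OP13 and OP15 overlap.
OP14 starts before OP13 ends → OP13 and OP14 overlap.
OP14 starts before OP15 ends → OP15 and OP14 overlap.

OP11 & OP12, OP12 & OP13, OP12 & OP14, OP12 & OP15, OP13 & OP14, OP13 & OP15, OP14 & OP15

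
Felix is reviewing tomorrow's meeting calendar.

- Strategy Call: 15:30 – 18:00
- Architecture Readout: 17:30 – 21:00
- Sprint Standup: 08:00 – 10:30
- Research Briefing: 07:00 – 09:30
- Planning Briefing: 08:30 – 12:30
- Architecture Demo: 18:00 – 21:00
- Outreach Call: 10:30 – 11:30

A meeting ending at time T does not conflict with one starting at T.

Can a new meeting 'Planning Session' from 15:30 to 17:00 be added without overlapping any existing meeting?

Research Briefing: ends 09:30 at or before Planning Session starts 15:30 → clear.
Sprint Standup: ends 10:30 at or before Planning Session starts 15:30 → clear.
Planning Briefing: ends 12:30 at or before Planning Session starts 15:30 → clear.
Outreach Call: ends 11:30 at or before Planning Session starts 15:30 → clear.
Strategy Call: starts 15:30 before Planning Session ends 17:00, and ends 18:00 after Planning Session starts 15:30 → overlap.
Architecture Readout: starts 17:30 at or after Planning Session ends 17:00 → clear.
Architecture Demo: starts 18:00 at or after Planning Session ends 17:00 → clear.
Planning Session overlaps Strategy Call.

No — it overlaps Strategy Call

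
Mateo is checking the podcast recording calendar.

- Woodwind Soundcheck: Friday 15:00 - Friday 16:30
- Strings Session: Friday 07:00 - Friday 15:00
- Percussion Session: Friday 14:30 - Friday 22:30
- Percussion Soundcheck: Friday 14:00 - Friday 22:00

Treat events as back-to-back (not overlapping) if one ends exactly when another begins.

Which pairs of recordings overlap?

Percussion Session & Percussion Soundcheck, Percussion Session & Strings Session, Percussion Session & Woodwind Soundcheck, Percussion Soundcheck & Strings Session, Percussion Soundcheck & Woodwind Soundcheck

Two intervals overlap when each starts before the other ends.
Sorted by start: Strings Session, Percussion Soundcheck, Percussion Session, Woodwind Soundcheck.
Percussion Soundcheck starts before Strings Session ends → Strings Session and Percussion Soundcheck overlap.
Percussion Session starts before Strings Session ends → Strings Session and Percussion Session overlap.
Woodwind Soundcheck starts exactly when Strings Session ends (back-to-back, no overlap).
Percussion Session starts before Percussion Soundcheck ends → Percussion Soundcheck and Percussion Session overlap.
Woodwind Soundcheck starts before Percussion Soundcheck ends → Percussion Soundcheck and Woodwind Soundcheck overlap.
Woodwind Soundcheck starts before Percussion Session ends → Percussion Session and Woodwind Soundcheck overlap.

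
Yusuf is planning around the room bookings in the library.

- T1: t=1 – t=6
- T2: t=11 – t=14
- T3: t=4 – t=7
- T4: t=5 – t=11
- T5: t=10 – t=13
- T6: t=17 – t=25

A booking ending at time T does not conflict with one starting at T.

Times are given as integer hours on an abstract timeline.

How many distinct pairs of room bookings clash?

Sorted by start: T1, T3, T4, T5, T2, T6.
T3 starts before T1 ends → T1 and T3 overlap.
T4 starts before T1 ends → T1 and T4 overlap.
T5 starts after T1 ends; T1 is clear from here.
T4 starts before T3 ends → T3 and T4 overlap.
T5 starts after T3 ends; T3 is clear from here.
T5 starts before T4 ends → T4 and T5 overlap.
T2 starts exactly when T4 ends (back-to-back, no overlap); T4 is clear from here.
T2 starts before T5 ends → T5 and T2 overlap.
T6 starts after T5 ends.
T6 starts after T2 ends.
Overlapping pairs: T1 & T3, T1 & T4, T2 & T5, T3 & T4, T4 & T5 — 5 in total.

5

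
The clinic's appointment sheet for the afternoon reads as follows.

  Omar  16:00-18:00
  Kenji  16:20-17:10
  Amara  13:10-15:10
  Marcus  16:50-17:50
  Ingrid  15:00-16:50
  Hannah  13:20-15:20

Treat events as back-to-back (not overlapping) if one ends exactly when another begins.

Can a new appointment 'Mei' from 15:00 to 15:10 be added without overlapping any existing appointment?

No — it overlaps Amara, Hannah, Ingrid

Amara: starts 13:10 before Mei ends 15:10, and ends 15:10 after Mei starts 15:00 → overlap.
Hannah: starts 13:20 before Mei ends 15:10, and ends 15:20 after Mei starts 15:00 → overlap.
Ingrid: starts 15:00 before Mei ends 15:10, and ends 16:50 after Mei starts 15:00 → overlap.
Omar: starts 16:00 at or after Mei ends 15:10 → clear.
Kenji: starts 16:20 at or after Mei ends 15:10 → clear.
Marcus: starts 16:50 at or after Mei ends 15:10 → clear.
Mei overlaps Amara, Ingrid, Hannah.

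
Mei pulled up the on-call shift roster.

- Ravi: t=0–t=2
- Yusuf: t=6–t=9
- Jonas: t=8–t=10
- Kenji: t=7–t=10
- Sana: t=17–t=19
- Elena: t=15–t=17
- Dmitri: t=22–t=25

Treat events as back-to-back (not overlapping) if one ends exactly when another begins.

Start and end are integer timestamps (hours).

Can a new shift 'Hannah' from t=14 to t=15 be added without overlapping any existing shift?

Ravi: ends t=2 at or before Hannah starts t=14 → clear.
Yusuf: ends t=9 at or before Hannah starts t=14 → clear.
Kenji: ends t=10 at or before Hannah starts t=14 → clear.
Jonas: ends t=10 at or before Hannah starts t=14 → clear.
Elena: starts t=15 at or after Hannah ends t=15 → clear.
Sana: starts t=17 at or after Hannah ends t=15 → clear.
Dmitri: starts t=22 at or after Hannah ends t=15 → clear.

Yes — the slot is free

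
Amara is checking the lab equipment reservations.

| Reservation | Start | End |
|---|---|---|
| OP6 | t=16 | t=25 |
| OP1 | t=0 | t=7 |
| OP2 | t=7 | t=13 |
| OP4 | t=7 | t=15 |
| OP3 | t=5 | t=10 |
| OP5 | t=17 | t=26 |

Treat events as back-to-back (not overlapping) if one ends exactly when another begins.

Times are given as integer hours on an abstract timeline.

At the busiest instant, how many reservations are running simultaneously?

3

Sort all start/end points and keep a running count:
t=0 start OP1 → 1
t=5 start OP3 → 2
t=7 end OP1 → 1
t=7 start OP2 → 2
t=7 start OP4 → 3
t=10 end OP3 → 2
t=13 end OP2 → 1
t=15 end OP4 → 0
t=16 start OP6 → 1
t=17 start OP5 → 2
t=25 end OP6 → 1
t=26 end OP5 → 0
Peak is 3, at t=7 (OP2, OP3, OP4).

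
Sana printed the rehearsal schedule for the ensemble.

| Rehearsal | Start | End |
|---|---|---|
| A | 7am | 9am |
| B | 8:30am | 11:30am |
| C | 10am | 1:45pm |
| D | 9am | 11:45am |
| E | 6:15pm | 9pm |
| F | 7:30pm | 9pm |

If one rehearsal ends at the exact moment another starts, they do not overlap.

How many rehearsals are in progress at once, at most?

3

Sweep the timeline, counting +1 at each start and −1 at each end (ends before starts at a tie):
7am start A → 1
8:30am start B → 2
9am end A → 1
9am start D → 2
10am start C → 3
11:30am end B → 2
11:45am end D → 1
1:45pm end C → 0
6:15pm start E → 1
7:30pm start F → 2
9pm end E → 1
9pm end F → 0
Peak is 3, at 10am (B, C, D).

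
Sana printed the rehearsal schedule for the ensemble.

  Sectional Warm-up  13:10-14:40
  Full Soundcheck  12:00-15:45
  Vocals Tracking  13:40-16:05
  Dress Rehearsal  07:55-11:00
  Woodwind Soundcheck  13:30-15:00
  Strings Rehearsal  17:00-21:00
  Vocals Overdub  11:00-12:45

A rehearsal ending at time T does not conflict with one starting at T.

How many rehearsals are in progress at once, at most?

Walk through starts and ends in time order (an end at T is processed before a start at T):
07:55 start Dress Rehearsal → 1
11:00 end Dress Rehearsal → 0
11:00 start Vocals Overdub → 1
12:00 start Full Soundcheck → 2
12:45 end Vocals Overdub → 1
13:10 start Sectional Warm-up → 2
13:30 start Woodwind Soundcheck → 3
13:40 start Vocals Tracking → 4
14:40 end Sectional Warm-up → 3
15:00 end Woodwind Soundcheck → 2
15:45 end Full Soundcheck → 1
16:05 end Vocals Tracking → 0
17:00 start Strings Rehearsal → 1
21:00 end Strings Rehearsal → 0
Peak is 4, at 13:40 (Full Soundcheck, Sectional Warm-up, Vocals Tracking, Woodwind Soundcheck).

4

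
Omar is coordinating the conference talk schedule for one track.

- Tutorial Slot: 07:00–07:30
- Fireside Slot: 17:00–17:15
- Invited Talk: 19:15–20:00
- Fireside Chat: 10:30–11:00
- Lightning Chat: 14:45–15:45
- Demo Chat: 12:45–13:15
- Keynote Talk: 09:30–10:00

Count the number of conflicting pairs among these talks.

0

Sorted by start: Tutorial Slot, Keynote Talk, Fireside Chat, Demo Chat, Lightning Chat, Fireside Slot, Invited Talk.
Keynote Talk starts after Tutorial Slot ends, so nothing later overlaps Tutorial Slot either.
Fireside Chat starts after Keynote Talk ends, so nothing later overlaps Keynote Talk either.
Demo Chat starts after Fireside Chat ends, so nothing later overlaps Fireside Chat either.
Lightning Chat starts after Demo Chat ends, so nothing later overlaps Demo Chat either.
Fireside Slot starts after Lightning Chat ends, so nothing later overlaps Lightning Chat either.
Invited Talk starts after Fireside Slot ends.
No pair overlaps.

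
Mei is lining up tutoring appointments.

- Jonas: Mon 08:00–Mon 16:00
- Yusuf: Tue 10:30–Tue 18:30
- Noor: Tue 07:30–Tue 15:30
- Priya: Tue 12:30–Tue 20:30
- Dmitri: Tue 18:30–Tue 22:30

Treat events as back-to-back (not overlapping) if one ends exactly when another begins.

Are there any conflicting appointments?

Yes

Sorted by start: Jonas, Noor, Yusuf, Priya, Dmitri.
Noor starts after Jonas ends; Jonas is clear from here.
Yusuf starts before Noor ends → Noor and Yusuf overlap.
That's a conflict, so the schedule is not conflict-free.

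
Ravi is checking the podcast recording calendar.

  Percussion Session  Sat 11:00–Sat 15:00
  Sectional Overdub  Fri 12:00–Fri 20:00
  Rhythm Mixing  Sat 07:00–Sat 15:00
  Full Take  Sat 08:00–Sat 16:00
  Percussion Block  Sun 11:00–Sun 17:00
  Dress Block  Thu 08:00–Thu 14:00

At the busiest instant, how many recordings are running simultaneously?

3

Walk through starts and ends in time order (an end at T is processed before a start at T):
Thu 08:00 start Dress Block → 1
Thu 14:00 end Dress Block → 0
Fri 12:00 start Sectional Overdub → 1
Fri 20:00 end Sectional Overdub → 0
Sat 07:00 start Rhythm Mixing → 1
Sat 08:00 start Full Take → 2
Sat 11:00 start Percussion Session → 3
Sat 15:00 end Percussion Session → 2
Sat 15:00 end Rhythm Mixing → 1
Sat 16:00 end Full Take → 0
Sun 11:00 start Percussion Block → 1
Sun 17:00 end Percussion Block → 0
Peak is 3, at Sat 11:00 (Full Take, Percussion Session, Rhythm Mixing).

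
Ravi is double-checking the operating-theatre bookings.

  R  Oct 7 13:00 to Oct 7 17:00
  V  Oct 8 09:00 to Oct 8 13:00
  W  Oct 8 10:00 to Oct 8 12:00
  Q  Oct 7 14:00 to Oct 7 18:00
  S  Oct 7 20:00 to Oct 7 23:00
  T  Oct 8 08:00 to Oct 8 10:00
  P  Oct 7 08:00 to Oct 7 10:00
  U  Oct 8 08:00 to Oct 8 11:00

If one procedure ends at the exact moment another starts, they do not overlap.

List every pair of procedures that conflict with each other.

Q & R, T & U, T & V, U & V, U & W, V & W

Sorted by start: P, R, Q, S, T, U, V, W.
R starts after P ends; P is clear from here.
Q starts before R ends → R and Q overlap.
S starts after R ends; R is clear from here.
S starts after Q ends; Q is clear from here.
T starts after S ends; S is clear from here.
U starts before T ends → T and U overlap.
V starts before T ends → T and V overlap.
W starts exactly when T ends (back-to-back, no overlap).
V starts before U ends → U and V overlap.
W starts before U ends → U and W overlap.
W starts before V ends → V and W overlap.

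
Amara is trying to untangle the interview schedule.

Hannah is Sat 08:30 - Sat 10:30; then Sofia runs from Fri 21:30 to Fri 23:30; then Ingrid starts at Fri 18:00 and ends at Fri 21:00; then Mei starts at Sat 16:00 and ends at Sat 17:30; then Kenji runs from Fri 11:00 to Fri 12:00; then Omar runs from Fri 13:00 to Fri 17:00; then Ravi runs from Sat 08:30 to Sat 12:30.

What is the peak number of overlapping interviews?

2

Sweep the timeline, counting +1 at each start and −1 at each end (ends before starts at a tie):
Fri 11:00 start Kenji → 1
Fri 12:00 end Kenji → 0
Fri 13:00 start Omar → 1
Fri 17:00 end Omar → 0
Fri 18:00 start Ingrid → 1
Fri 21:00 end Ingrid → 0
Fri 21:30 start Sofia → 1
Fri 23:30 end Sofia → 0
Sat 08:30 start Hannah → 1
Sat 08:30 start Ravi → 2
Sat 10:30 end Hannah → 1
Sat 12:30 end Ravi → 0
Sat 16:00 start Mei → 1
Sat 17:30 end Mei → 0
Peak is 2, at Sat 08:30 (Hannah, Ravi).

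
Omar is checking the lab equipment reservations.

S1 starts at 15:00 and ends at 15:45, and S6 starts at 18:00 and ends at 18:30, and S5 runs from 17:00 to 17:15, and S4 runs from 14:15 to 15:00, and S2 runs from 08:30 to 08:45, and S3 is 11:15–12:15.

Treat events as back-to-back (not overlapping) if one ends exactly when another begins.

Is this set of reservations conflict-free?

Yes

Sorted by start: S2, S3, S4, S1, S5, S6.
S3 starts after S2 ends; S2 is clear from here.
S4 starts after S3 ends; S3 is clear from here.
S1 starts exactly when S4 ends (back-to-back, no overlap); S4 is clear from here.
S5 starts after S1 ends; S1 is clear from here.
S6 starts after S5 ends.
Every pair is clear; the schedule has no overlaps.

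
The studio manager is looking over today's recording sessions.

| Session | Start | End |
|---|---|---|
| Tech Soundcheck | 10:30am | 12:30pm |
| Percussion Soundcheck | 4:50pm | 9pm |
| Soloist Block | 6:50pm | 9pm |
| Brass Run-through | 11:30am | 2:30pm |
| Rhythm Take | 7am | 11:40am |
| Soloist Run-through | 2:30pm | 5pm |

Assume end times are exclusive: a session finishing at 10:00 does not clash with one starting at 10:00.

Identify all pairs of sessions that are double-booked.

Brass Run-through & Rhythm Take, Brass Run-through & Tech Soundcheck, Percussion Soundcheck & Soloist Block, Percussion Soundcheck & Soloist Run-through, Rhythm Take & Tech Soundcheck

Check each pair: they overlap iff neither finishes before the other starts.
Sorted by start: Rhythm Take, Tech Soundcheck, Brass Run-through, Soloist Run-through, Percussion Soundcheck, Soloist Block.
Tech Soundcheck starts before Rhythm Take ends → Rhythm Take and Tech Soundcheck overlap.
Brass Run-through starts before Rhythm Take ends → Rhythm Take and Brass Run-through overlap.
Soloist Run-through starts after Rhythm Take ends, so nothing later overlaps Rhythm Take either.
Brass Run-through starts before Tech Soundcheck ends → Tech Soundcheck and Brass Run-through overlap.
Soloist Run-through starts after Tech Soundcheck ends, so nothing later overlaps Tech Soundcheck either.
Soloist Run-through starts exactly when Brass Run-through ends (back-to-back, no overlap), so nothing later overlaps Brass Run-through either.
Percussion Soundcheck starts before Soloist Run-through ends → Soloist Run-through and Percussion Soundcheck overlap.
Soloist Block starts after Soloist Run-through ends.
Soloist Block starts before Percussion Soundcheck ends → Percussion Soundcheck and Soloist Block overlap.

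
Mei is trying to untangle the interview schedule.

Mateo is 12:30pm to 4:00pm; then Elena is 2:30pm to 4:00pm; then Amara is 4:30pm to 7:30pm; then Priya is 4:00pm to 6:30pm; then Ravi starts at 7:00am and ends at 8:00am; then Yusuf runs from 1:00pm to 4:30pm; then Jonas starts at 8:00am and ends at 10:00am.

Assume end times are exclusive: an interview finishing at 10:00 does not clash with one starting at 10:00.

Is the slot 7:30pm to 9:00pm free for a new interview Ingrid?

Ravi: ends 8:00am at or before Ingrid starts 7:30pm → clear.
Jonas: ends 10:00am at or before Ingrid starts 7:30pm → clear.
Mateo: ends 4:00pm at or before Ingrid starts 7:30pm → clear.
Yusuf: ends 4:30pm at or before Ingrid starts 7:30pm → clear.
Elena: ends 4:00pm at or before Ingrid starts 7:30pm → clear.
Priya: ends 6:30pm at or before Ingrid starts 7:30pm → clear.
Amara: ends 7:30pm at or before Ingrid starts 7:30pm → clear.

Yes — the slot is free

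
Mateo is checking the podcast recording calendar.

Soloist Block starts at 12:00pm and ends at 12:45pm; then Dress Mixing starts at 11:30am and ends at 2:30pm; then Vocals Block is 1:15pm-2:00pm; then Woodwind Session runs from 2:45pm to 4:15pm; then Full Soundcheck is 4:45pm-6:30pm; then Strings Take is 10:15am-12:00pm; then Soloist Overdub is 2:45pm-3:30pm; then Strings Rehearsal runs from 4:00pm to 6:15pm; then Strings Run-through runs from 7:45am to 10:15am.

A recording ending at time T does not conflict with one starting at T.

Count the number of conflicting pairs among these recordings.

Two intervals overlap when each starts before the other ends.
Sorted by start: Strings Run-through, Strings Take, Dress Mixing, Soloist Block, Vocals Block, Woodwind Session, Soloist Overdub, Strings Rehearsal, Full Soundcheck.
Strings Take starts exactly when Strings Run-through ends (back-to-back, no overlap) — done with Strings Run-through.
Dress Mixing starts before Strings Take ends → Strings Take and Dress Mixing overlap.
Soloist Block starts exactly when Strings Take ends (back-to-back, no overlap) — done with Strings Take.
Soloist Block starts before Dress Mixing ends → Dress Mixing and Soloist Block overlap.
Vocals Block starts before Dress Mixing ends → Dress Mixing and Vocals Block overlap.
Woodwind Session starts after Dress Mixing ends — done with Dress Mixing.
Vocals Block starts after Soloist Block ends — done with Soloist Block.
Woodwind Session starts after Vocals Block ends — done with Vocals Block.
Soloist Overdub starts before Woodwind Session ends → Woodwind Session and Soloist Overdub overlap.
Strings Rehearsal starts before Woodwind Session ends → Woodwind Session and Strings Rehearsal overlap.
Full Soundcheck starts after Woodwind Session ends.
Strings Rehearsal starts after Soloist Overdub ends — done with Soloist Overdub.
Full Soundcheck starts before Strings Rehearsal ends → Strings Rehearsal and Full Soundcheck overlap.
Overlapping pairs: Dress Mixing & Soloist Block, Dress Mixing & Strings Take, Dress Mixing & Vocals Block, Full Soundcheck & Strings Rehearsal, Soloist Overdub & Woodwind Session, Strings Rehearsal & Woodwind Session — 6 in total.

6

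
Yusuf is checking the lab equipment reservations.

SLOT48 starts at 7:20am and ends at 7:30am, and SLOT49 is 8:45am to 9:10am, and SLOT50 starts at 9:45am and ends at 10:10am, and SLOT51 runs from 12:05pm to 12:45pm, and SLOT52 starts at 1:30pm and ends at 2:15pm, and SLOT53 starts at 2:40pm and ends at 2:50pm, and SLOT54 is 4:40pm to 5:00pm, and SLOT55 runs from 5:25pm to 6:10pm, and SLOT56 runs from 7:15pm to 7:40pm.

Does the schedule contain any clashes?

Check each pair: they overlap iff neither finishes before the other starts.
Sorted by start: SLOT48, SLOT49, SLOT50, SLOT51, SLOT52, SLOT53, SLOT54, SLOT55, SLOT56.
SLOT49 starts after SLOT48 ends, so SLOT48 has no further overlaps.
SLOT50 starts after SLOT49 ends, so SLOT49 has no further overlaps.
SLOT51 starts after SLOT50 ends, so SLOT50 has no further overlaps.
SLOT52 starts after SLOT51 ends, so SLOT51 has no further overlaps.
SLOT53 starts after SLOT52 ends, so SLOT52 has no further overlaps.
SLOT54 starts after SLOT53 ends, so SLOT53 has no further overlaps.
SLOT55 starts after SLOT54 ends, so SLOT54 has no further overlaps.
SLOT56 starts after SLOT55 ends.
Every pair is clear; the schedule has no overlaps.

No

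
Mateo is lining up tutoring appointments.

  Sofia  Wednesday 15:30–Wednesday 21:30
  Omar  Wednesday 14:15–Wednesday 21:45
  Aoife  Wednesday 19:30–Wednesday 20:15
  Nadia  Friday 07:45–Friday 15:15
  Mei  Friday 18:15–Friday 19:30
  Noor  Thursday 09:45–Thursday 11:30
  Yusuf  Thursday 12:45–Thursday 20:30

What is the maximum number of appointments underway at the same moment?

Walk through starts and ends in time order (an end at T is processed before a start at T):
Wednesday 14:15 start Omar → 1
Wednesday 15:30 start Sofia → 2
Wednesday 19:30 start Aoife → 3
Wednesday 20:15 end Aoife → 2
Wednesday 21:30 end Sofia → 1
Wednesday 21:45 end Omar → 0
Thursday 09:45 start Noor → 1
Thursday 11:30 end Noor → 0
Thursday 12:45 start Yusuf → 1
Thursday 20:30 end Yusuf → 0
Friday 07:45 start Nadia → 1
Friday 15:15 end Nadia → 0
Friday 18:15 start Mei → 1
Friday 19:30 end Mei → 0
Peak is 3, at Wednesday 19:30 (Aoife, Omar, Sofia).

3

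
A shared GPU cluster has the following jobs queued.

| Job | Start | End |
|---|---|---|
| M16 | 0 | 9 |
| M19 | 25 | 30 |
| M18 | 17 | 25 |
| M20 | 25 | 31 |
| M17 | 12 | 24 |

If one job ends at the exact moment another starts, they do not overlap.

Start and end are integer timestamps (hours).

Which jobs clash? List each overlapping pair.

M17 & M18, M19 & M20

Sorted by start: M16, M17, M18, M19, M20.
M17 starts after M16 ends, so nothing later overlaps M16 either.
M18 starts before M17 ends → M17 and M18 overlap.
M19 starts after M17 ends, so nothing later overlaps M17 either.
M19 starts exactly when M18 ends (back-to-back, no overlap), so nothing later overlaps M18 either.
M20 starts before M19 ends → M19 and M20 overlap.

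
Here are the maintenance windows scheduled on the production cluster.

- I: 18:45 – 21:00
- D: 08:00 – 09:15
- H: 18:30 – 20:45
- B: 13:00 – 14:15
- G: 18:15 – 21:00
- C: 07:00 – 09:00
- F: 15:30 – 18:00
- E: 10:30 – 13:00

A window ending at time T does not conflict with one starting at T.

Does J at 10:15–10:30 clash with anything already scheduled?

No — it doesn't clash with anything

C: ends 09:00 at or before J starts 10:15 → clear.
D: ends 09:15 at or before J starts 10:15 → clear.
E: starts 10:30 at or after J ends 10:30 → clear.
B: starts 13:00 at or after J ends 10:30 → clear.
F: starts 15:30 at or after J ends 10:30 → clear.
G: starts 18:15 at or after J ends 10:30 → clear.
H: starts 18:30 at or after J ends 10:30 → clear.
I: starts 18:45 at or after J ends 10:30 → clear.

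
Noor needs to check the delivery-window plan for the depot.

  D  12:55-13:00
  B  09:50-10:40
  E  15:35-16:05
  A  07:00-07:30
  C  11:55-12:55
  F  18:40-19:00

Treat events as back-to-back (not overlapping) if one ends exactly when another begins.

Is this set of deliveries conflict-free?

Yes

Check each pair: they overlap iff neither finishes before the other starts.
Sorted by start: A, B, C, D, E, F.
B starts after A ends; A is clear from here.
C starts after B ends; B is clear from here.
D starts exactly when C ends (back-to-back, no overlap); C is clear from here.
E starts after D ends; D is clear from here.
F starts after E ends.
Every pair is clear; the schedule has no overlaps.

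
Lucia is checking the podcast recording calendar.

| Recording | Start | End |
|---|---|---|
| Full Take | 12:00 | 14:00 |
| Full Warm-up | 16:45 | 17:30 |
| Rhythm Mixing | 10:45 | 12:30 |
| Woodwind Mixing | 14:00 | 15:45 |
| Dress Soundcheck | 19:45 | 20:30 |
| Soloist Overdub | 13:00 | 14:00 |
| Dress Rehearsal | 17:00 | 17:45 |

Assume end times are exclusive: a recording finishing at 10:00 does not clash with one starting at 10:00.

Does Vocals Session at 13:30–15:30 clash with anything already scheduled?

Rhythm Mixing: ends 12:30 at or before Vocals Session starts 13:30 → clear.
Full Take: starts 12:00 before Vocals Session ends 15:30, and ends 14:00 after Vocals Session starts 13:30 → overlap.
Soloist Overdub: starts 13:00 before Vocals Session ends 15:30, and ends 14:00 after Vocals Session starts 13:30 → overlap.
Woodwind Mixing: starts 14:00 before Vocals Session ends 15:30, and ends 15:45 after Vocals Session starts 13:30 → overlap.
Full Warm-up: starts 16:45 at or after Vocals Session ends 15:30 → clear.
Dress Rehearsal: starts 17:00 at or after Vocals Session ends 15:30 → clear.
Dress Soundcheck: starts 19:45 at or after Vocals Session ends 15:30 → clear.
Vocals Session overlaps Woodwind Mixing, Full Take, Soloist Overdub.

Yes — it overlaps Full Take, Soloist Overdub, Woodwind Mixing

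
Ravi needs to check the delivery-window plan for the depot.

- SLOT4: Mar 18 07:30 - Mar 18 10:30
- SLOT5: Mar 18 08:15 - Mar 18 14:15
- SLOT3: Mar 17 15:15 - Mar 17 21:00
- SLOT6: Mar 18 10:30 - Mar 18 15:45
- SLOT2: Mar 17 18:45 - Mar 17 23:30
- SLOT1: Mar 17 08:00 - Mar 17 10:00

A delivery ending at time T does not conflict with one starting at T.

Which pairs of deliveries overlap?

SLOT2 & SLOT3, SLOT4 & SLOT5, SLOT5 & SLOT6

Two intervals overlap when each starts before the other ends.
Sorted by start: SLOT1, SLOT3, SLOT2, SLOT4, SLOT5, SLOT6.
SLOT3 starts after SLOT1 ends, so SLOT1 has no further overlaps.
SLOT2 starts before SLOT3 ends → SLOT3 and SLOT2 overlap.
SLOT4 starts after SLOT3 ends, so SLOT3 has no further overlaps.
SLOT4 starts after SLOT2 ends, so SLOT2 has no further overlaps.
SLOT5 starts before SLOT4 ends → SLOT4 and SLOT5 overlap.
SLOT6 starts exactly when SLOT4 ends (back-to-back, no overlap).
SLOT6 starts before SLOT5 ends → SLOT5 and SLOT6 overlap.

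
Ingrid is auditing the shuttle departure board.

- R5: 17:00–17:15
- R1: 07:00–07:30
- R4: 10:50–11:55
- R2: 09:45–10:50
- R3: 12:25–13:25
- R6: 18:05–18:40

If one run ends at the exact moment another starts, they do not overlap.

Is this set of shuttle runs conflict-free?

Sorted by start: R1, R2, R4, R3, R5, R6.
R2 starts after R1 ends, so R1 has no further overlaps.
R4 starts exactly when R2 ends (back-to-back, no overlap), so R2 has no further overlaps.
R3 starts after R4 ends, so R4 has no further overlaps.
R5 starts after R3 ends, so R3 has no further overlaps.
R6 starts after R5 ends.
Every pair is clear; the schedule has no overlaps.

Yes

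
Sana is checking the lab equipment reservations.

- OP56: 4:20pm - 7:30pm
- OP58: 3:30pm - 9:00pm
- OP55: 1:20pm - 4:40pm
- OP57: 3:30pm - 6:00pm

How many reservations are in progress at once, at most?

4

Sort all start/end points and keep a running count:
1:20pm start OP55 → 1
3:30pm start OP57 → 2
3:30pm start OP58 → 3
4:20pm start OP56 → 4
4:40pm end OP55 → 3
6:00pm end OP57 → 2
7:30pm end OP56 → 1
9:00pm end OP58 → 0
Peak is 4, at 4:20pm (OP55, OP56, OP57, OP58).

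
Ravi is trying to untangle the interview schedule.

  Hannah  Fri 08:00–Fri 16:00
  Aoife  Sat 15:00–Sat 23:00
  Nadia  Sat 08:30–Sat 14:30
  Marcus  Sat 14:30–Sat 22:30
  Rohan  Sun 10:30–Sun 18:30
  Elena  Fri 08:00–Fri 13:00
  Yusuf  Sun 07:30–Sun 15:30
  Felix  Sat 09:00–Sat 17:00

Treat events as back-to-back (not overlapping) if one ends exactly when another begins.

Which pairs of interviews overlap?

Two intervals overlap when each starts before the other ends.
Sorted by start: Hannah, Elena, Nadia, Felix, Marcus, Aoife, Yusuf, Rohan.
Elena starts before Hannah ends → Hannah and Elena overlap.
Nadia starts after Hannah ends, so Hannah has no further overlaps.
Nadia starts after Elena ends, so Elena has no further overlaps.
Felix starts before Nadia ends → Nadia and Felix overlap.
Marcus starts exactly when Nadia ends (back-to-back, no overlap), so Nadia has no further overlaps.
Marcus starts before Felix ends → Felix and Marcus overlap.
Aoife starts before Felix ends → Felix and Aoife overlap.
Yusuf starts after Felix ends, so Felix has no further overlaps.
Aoife starts before Marcus ends → Marcus and Aoife overlap.
Yusuf starts after Marcus ends, so Marcus has no further overlaps.
Yusuf starts after Aoife ends, so Aoife has no further overlaps.
Rohan starts before Yusuf ends → Yusuf and Rohan overlap.

Aoife & Felix, Aoife & Marcus, Elena & Hannah, Felix & Marcus, Felix & Nadia, Rohan & Yusuf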